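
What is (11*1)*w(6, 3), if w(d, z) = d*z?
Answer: 198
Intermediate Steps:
(11*1)*w(6, 3) = (11*1)*(6*3) = 11*18 = 198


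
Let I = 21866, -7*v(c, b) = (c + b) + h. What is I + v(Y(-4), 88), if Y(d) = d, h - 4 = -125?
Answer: 153099/7 ≈ 21871.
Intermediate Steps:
h = -121 (h = 4 - 125 = -121)
v(c, b) = 121/7 - b/7 - c/7 (v(c, b) = -((c + b) - 121)/7 = -((b + c) - 121)/7 = -(-121 + b + c)/7 = 121/7 - b/7 - c/7)
I + v(Y(-4), 88) = 21866 + (121/7 - 1/7*88 - 1/7*(-4)) = 21866 + (121/7 - 88/7 + 4/7) = 21866 + 37/7 = 153099/7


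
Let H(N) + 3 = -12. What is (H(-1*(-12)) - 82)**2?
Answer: 9409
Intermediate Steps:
H(N) = -15 (H(N) = -3 - 12 = -15)
(H(-1*(-12)) - 82)**2 = (-15 - 82)**2 = (-97)**2 = 9409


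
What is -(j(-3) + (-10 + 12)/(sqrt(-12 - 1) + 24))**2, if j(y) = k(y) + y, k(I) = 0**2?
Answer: (-420*sqrt(13) + 4783*I)/(-563*I + 48*sqrt(13)) ≈ -8.5175 - 0.071462*I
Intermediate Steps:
k(I) = 0
j(y) = y (j(y) = 0 + y = y)
-(j(-3) + (-10 + 12)/(sqrt(-12 - 1) + 24))**2 = -(-3 + (-10 + 12)/(sqrt(-12 - 1) + 24))**2 = -(-3 + 2/(sqrt(-13) + 24))**2 = -(-3 + 2/(I*sqrt(13) + 24))**2 = -(-3 + 2/(24 + I*sqrt(13)))**2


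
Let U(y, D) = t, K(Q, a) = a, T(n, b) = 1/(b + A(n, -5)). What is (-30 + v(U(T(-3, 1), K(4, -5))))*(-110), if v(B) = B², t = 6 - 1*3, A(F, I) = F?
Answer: 2310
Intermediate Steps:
T(n, b) = 1/(b + n)
t = 3 (t = 6 - 3 = 3)
U(y, D) = 3
(-30 + v(U(T(-3, 1), K(4, -5))))*(-110) = (-30 + 3²)*(-110) = (-30 + 9)*(-110) = -21*(-110) = 2310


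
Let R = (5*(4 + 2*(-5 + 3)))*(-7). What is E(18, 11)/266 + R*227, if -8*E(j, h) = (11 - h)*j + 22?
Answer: -11/1064 ≈ -0.010338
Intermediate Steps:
E(j, h) = -11/4 - j*(11 - h)/8 (E(j, h) = -((11 - h)*j + 22)/8 = -(j*(11 - h) + 22)/8 = -(22 + j*(11 - h))/8 = -11/4 - j*(11 - h)/8)
R = 0 (R = (5*(4 + 2*(-2)))*(-7) = (5*(4 - 4))*(-7) = (5*0)*(-7) = 0*(-7) = 0)
E(18, 11)/266 + R*227 = (-11/4 - 11/8*18 + (⅛)*11*18)/266 + 0*227 = (-11/4 - 99/4 + 99/4)*(1/266) + 0 = -11/4*1/266 + 0 = -11/1064 + 0 = -11/1064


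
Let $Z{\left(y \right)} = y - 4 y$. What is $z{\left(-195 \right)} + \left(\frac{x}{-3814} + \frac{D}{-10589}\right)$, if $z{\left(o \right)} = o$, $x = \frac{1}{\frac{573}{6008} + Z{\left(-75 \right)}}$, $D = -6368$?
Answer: $- \frac{5308787182823813}{27308769568179} \approx -194.4$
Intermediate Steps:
$Z{\left(y \right)} = - 3 y$
$x = \frac{6008}{1352373}$ ($x = \frac{1}{\frac{573}{6008} - -225} = \frac{1}{573 \cdot \frac{1}{6008} + 225} = \frac{1}{\frac{573}{6008} + 225} = \frac{1}{\frac{1352373}{6008}} = \frac{6008}{1352373} \approx 0.0044426$)
$z{\left(-195 \right)} + \left(\frac{x}{-3814} + \frac{D}{-10589}\right) = -195 + \left(\frac{6008}{1352373 \left(-3814\right)} - \frac{6368}{-10589}\right) = -195 + \left(\frac{6008}{1352373} \left(- \frac{1}{3814}\right) - - \frac{6368}{10589}\right) = -195 + \left(- \frac{3004}{2578975311} + \frac{6368}{10589}\right) = -195 + \frac{16422882971092}{27308769568179} = - \frac{5308787182823813}{27308769568179}$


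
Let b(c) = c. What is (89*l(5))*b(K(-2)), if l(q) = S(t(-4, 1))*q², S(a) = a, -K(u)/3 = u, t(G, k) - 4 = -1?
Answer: 40050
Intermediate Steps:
t(G, k) = 3 (t(G, k) = 4 - 1 = 3)
K(u) = -3*u
l(q) = 3*q²
(89*l(5))*b(K(-2)) = (89*(3*5²))*(-3*(-2)) = (89*(3*25))*6 = (89*75)*6 = 6675*6 = 40050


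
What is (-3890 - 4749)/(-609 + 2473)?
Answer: -8639/1864 ≈ -4.6347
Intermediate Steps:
(-3890 - 4749)/(-609 + 2473) = -8639/1864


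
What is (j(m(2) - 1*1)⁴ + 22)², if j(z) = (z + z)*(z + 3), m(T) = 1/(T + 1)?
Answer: 576077964004/43046721 ≈ 13383.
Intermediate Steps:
m(T) = 1/(1 + T)
j(z) = 2*z*(3 + z) (j(z) = (2*z)*(3 + z) = 2*z*(3 + z))
(j(m(2) - 1*1)⁴ + 22)² = ((2*(1/(1 + 2) - 1*1)*(3 + (1/(1 + 2) - 1*1)))⁴ + 22)² = ((2*(1/3 - 1)*(3 + (1/3 - 1)))⁴ + 22)² = ((2*(⅓ - 1)*(3 + (⅓ - 1)))⁴ + 22)² = ((2*(-⅔)*(3 - ⅔))⁴ + 22)² = ((2*(-⅔)*(7/3))⁴ + 22)² = ((-28/9)⁴ + 22)² = (614656/6561 + 22)² = (758998/6561)² = 576077964004/43046721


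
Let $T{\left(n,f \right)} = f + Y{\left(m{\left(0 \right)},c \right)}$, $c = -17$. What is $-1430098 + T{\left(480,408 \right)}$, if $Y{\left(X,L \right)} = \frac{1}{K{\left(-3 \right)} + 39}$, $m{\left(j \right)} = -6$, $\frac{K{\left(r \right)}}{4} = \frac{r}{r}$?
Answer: $- \frac{61476669}{43} \approx -1.4297 \cdot 10^{6}$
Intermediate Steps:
$K{\left(r \right)} = 4$ ($K{\left(r \right)} = 4 \frac{r}{r} = 4 \cdot 1 = 4$)
$Y{\left(X,L \right)} = \frac{1}{43}$ ($Y{\left(X,L \right)} = \frac{1}{4 + 39} = \frac{1}{43}$)
$T{\left(n,f \right)} = \frac{1}{43} + f$ ($T{\left(n,f \right)} = f + \frac{1}{43} = \frac{1}{43} + f$)
$-1430098 + T{\left(480,408 \right)} = -1430098 + \left(\frac{1}{43} + 408\right) = -1430098 + \frac{17545}{43} = - \frac{61476669}{43}$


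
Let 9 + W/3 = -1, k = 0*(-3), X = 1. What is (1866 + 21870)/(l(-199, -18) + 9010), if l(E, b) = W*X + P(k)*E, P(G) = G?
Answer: 5934/2245 ≈ 2.6432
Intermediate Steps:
k = 0
W = -30 (W = -27 + 3*(-1) = -27 - 3 = -30)
l(E, b) = -30 (l(E, b) = -30*1 + 0*E = -30 + 0 = -30)
(1866 + 21870)/(l(-199, -18) + 9010) = (1866 + 21870)/(-30 + 9010) = 23736/8980 = 23736*(1/8980) = 5934/2245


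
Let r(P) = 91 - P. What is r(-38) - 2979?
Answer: -2850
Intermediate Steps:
r(-38) - 2979 = (91 - 1*(-38)) - 2979 = (91 + 38) - 2979 = 129 - 2979 = -2850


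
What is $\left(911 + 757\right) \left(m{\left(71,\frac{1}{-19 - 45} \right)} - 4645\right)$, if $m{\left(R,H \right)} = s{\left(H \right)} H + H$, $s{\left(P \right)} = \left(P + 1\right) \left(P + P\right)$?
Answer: $- \frac{253882704225}{32768} \approx -7.7479 \cdot 10^{6}$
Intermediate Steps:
$s{\left(P \right)} = 2 P \left(1 + P\right)$ ($s{\left(P \right)} = \left(1 + P\right) 2 P = 2 P \left(1 + P\right)$)
$m{\left(R,H \right)} = H + 2 H^{2} \left(1 + H\right)$ ($m{\left(R,H \right)} = 2 H \left(1 + H\right) H + H = 2 H^{2} \left(1 + H\right) + H = H + 2 H^{2} \left(1 + H\right)$)
$\left(911 + 757\right) \left(m{\left(71,\frac{1}{-19 - 45} \right)} - 4645\right) = \left(911 + 757\right) \left(\frac{1 + \frac{2 \left(1 + \frac{1}{-19 - 45}\right)}{-19 - 45}}{-19 - 45} - 4645\right) = 1668 \left(\frac{1 + \frac{2 \left(1 + \frac{1}{-64}\right)}{-64}}{-64} - 4645\right) = 1668 \left(- \frac{1 + 2 \left(- \frac{1}{64}\right) \left(1 - \frac{1}{64}\right)}{64} - 4645\right) = 1668 \left(- \frac{1 + 2 \left(- \frac{1}{64}\right) \frac{63}{64}}{64} - 4645\right) = 1668 \left(- \frac{1 - \frac{63}{2048}}{64} - 4645\right) = 1668 \left(\left(- \frac{1}{64}\right) \frac{1985}{2048} - 4645\right) = 1668 \left(- \frac{1985}{131072} - 4645\right) = 1668 \left(- \frac{608831425}{131072}\right) = - \frac{253882704225}{32768}$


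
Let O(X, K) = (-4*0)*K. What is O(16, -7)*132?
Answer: 0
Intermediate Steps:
O(X, K) = 0 (O(X, K) = 0*K = 0)
O(16, -7)*132 = 0*132 = 0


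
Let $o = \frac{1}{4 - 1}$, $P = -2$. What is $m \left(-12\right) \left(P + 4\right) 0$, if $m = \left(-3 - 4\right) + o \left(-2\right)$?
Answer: $0$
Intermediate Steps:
$o = \frac{1}{3} \approx 0.33333$
$m = - \frac{23}{3}$ ($m = \left(-3 - 4\right) + \frac{1}{3} \left(-2\right) = \left(-3 - 4\right) - \frac{2}{3} = -7 - \frac{2}{3} = - \frac{23}{3} \approx -7.6667$)
$m \left(-12\right) \left(P + 4\right) 0 = \left(- \frac{23}{3}\right) \left(-12\right) \left(-2 + 4\right) 0 = 92 \cdot 2 \cdot 0 = 92 \cdot 0 = 0$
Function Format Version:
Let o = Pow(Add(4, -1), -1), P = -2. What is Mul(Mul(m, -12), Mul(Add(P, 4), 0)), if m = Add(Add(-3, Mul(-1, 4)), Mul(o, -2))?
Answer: 0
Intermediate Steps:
o = Rational(1, 3) (o = Pow(3, -1) = Rational(1, 3) ≈ 0.33333)
m = Rational(-23, 3) (m = Add(Add(-3, Mul(-1, 4)), Mul(Rational(1, 3), -2)) = Add(Add(-3, -4), Rational(-2, 3)) = Add(-7, Rational(-2, 3)) = Rational(-23, 3) ≈ -7.6667)
Mul(Mul(m, -12), Mul(Add(P, 4), 0)) = Mul(Mul(Rational(-23, 3), -12), Mul(Add(-2, 4), 0)) = Mul(92, Mul(2, 0)) = Mul(92, 0) = 0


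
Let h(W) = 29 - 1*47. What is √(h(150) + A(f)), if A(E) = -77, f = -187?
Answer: I*√95 ≈ 9.7468*I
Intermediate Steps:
h(W) = -18 (h(W) = 29 - 47 = -18)
√(h(150) + A(f)) = √(-18 - 77) = √(-95) = I*√95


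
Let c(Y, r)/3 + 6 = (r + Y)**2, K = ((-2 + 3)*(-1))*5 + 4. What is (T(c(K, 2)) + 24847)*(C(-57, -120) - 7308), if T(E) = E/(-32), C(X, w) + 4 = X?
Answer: -5859231911/32 ≈ -1.8310e+8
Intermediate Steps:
C(X, w) = -4 + X
K = -1 (K = (1*(-1))*5 + 4 = -1*5 + 4 = -5 + 4 = -1)
c(Y, r) = -18 + 3*(Y + r)**2 (c(Y, r) = -18 + 3*(r + Y)**2 = -18 + 3*(Y + r)**2)
T(E) = -E/32 (T(E) = E*(-1/32) = -E/32)
(T(c(K, 2)) + 24847)*(C(-57, -120) - 7308) = (-(-18 + 3*(-1 + 2)**2)/32 + 24847)*((-4 - 57) - 7308) = (-(-18 + 3*1**2)/32 + 24847)*(-61 - 7308) = (-(-18 + 3*1)/32 + 24847)*(-7369) = (-(-18 + 3)/32 + 24847)*(-7369) = (-1/32*(-15) + 24847)*(-7369) = (15/32 + 24847)*(-7369) = (795119/32)*(-7369) = -5859231911/32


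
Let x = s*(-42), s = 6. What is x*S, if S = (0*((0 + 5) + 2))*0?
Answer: 0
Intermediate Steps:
S = 0 (S = (0*(5 + 2))*0 = (0*7)*0 = 0*0 = 0)
x = -252 (x = 6*(-42) = -252)
x*S = -252*0 = 0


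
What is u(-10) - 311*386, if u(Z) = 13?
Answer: -120033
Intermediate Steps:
u(-10) - 311*386 = 13 - 311*386 = 13 - 120046 = -120033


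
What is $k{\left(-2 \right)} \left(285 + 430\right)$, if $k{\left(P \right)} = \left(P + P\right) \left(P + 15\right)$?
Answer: $-37180$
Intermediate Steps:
$k{\left(P \right)} = 2 P \left(15 + P\right)$
$k{\left(-2 \right)} \left(285 + 430\right) = 2 \left(-2\right) \left(15 - 2\right) \left(285 + 430\right) = 2 \left(-2\right) 13 \cdot 715 = \left(-52\right) 715 = -37180$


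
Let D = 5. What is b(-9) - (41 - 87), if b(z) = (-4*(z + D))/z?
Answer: 398/9 ≈ 44.222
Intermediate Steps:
b(z) = (-20 - 4*z)/z (b(z) = (-4*(z + 5))/z = (-4*(5 + z))/z = (-20 - 4*z)/z)
b(-9) - (41 - 87) = (-4 - 20/(-9)) - (41 - 87) = (-4 - 20*(-⅑)) - 1*(-46) = (-4 + 20/9) + 46 = -16/9 + 46 = 398/9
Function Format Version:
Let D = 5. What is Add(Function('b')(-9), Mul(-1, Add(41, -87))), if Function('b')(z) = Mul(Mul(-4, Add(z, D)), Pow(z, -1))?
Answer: Rational(398, 9) ≈ 44.222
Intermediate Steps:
Function('b')(z) = Mul(Pow(z, -1), Add(-20, Mul(-4, z))) (Function('b')(z) = Mul(Mul(-4, Add(z, 5)), Pow(z, -1)) = Mul(Mul(-4, Add(5, z)), Pow(z, -1)) = Mul(Add(-20, Mul(-4, z)), Pow(z, -1)) = Mul(Pow(z, -1), Add(-20, Mul(-4, z))))
Add(Function('b')(-9), Mul(-1, Add(41, -87))) = Add(Add(-4, Mul(-20, Pow(-9, -1))), Mul(-1, Add(41, -87))) = Add(Add(-4, Mul(-20, Rational(-1, 9))), Mul(-1, -46)) = Add(Add(-4, Rational(20, 9)), 46) = Add(Rational(-16, 9), 46) = Rational(398, 9)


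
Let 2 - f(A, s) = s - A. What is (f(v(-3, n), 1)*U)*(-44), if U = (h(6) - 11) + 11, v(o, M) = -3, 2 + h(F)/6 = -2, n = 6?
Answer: -2112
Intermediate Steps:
h(F) = -24 (h(F) = -12 + 6*(-2) = -12 - 12 = -24)
U = -24 (U = (-24 - 11) + 11 = -35 + 11 = -24)
f(A, s) = 2 + A - s (f(A, s) = 2 - (s - A) = 2 + (A - s) = 2 + A - s)
(f(v(-3, n), 1)*U)*(-44) = ((2 - 3 - 1*1)*(-24))*(-44) = ((2 - 3 - 1)*(-24))*(-44) = -2*(-24)*(-44) = 48*(-44) = -2112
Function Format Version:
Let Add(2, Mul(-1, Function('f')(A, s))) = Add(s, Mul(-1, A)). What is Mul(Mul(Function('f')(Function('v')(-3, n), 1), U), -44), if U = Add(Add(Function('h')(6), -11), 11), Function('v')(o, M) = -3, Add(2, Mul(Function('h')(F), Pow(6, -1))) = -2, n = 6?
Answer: -2112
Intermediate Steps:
Function('h')(F) = -24 (Function('h')(F) = Add(-12, Mul(6, -2)) = Add(-12, -12) = -24)
U = -24 (U = Add(Add(-24, -11), 11) = Add(-35, 11) = -24)
Function('f')(A, s) = Add(2, A, Mul(-1, s)) (Function('f')(A, s) = Add(2, Mul(-1, Add(s, Mul(-1, A)))) = Add(2, Add(A, Mul(-1, s))) = Add(2, A, Mul(-1, s)))
Mul(Mul(Function('f')(Function('v')(-3, n), 1), U), -44) = Mul(Mul(Add(2, -3, Mul(-1, 1)), -24), -44) = Mul(Mul(Add(2, -3, -1), -24), -44) = Mul(Mul(-2, -24), -44) = Mul(48, -44) = -2112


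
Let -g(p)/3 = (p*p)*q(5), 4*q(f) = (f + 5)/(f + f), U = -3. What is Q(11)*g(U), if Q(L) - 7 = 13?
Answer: -135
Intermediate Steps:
Q(L) = 20 (Q(L) = 7 + 13 = 20)
q(f) = (5 + f)/(8*f) (q(f) = ((f + 5)/(f + f))/4 = ((5 + f)/((2*f)))/4 = ((5 + f)*(1/(2*f)))/4 = ((5 + f)/(2*f))/4 = (5 + f)/(8*f))
g(p) = -3*p²/4 (g(p) = -3*p*p*(⅛)*(5 + 5)/5 = -3*p²*(⅛)*(⅕)*10 = -3*p²/4)
Q(11)*g(U) = 20*(-¾*(-3)²) = 20*(-¾*9) = 20*(-27/4) = -135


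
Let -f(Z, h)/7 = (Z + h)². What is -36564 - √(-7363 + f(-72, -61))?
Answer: -36564 - I*√131186 ≈ -36564.0 - 362.2*I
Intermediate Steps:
f(Z, h) = -7*(Z + h)²
-36564 - √(-7363 + f(-72, -61)) = -36564 - √(-7363 - 7*(-72 - 61)²) = -36564 - √(-7363 - 7*(-133)²) = -36564 - √(-7363 - 7*17689) = -36564 - √(-7363 - 123823) = -36564 - √(-131186) = -36564 - I*√131186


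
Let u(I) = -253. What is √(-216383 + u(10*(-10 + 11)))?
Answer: 2*I*√54159 ≈ 465.44*I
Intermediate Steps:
√(-216383 + u(10*(-10 + 11))) = √(-216383 - 253) = √(-216636) = 2*I*√54159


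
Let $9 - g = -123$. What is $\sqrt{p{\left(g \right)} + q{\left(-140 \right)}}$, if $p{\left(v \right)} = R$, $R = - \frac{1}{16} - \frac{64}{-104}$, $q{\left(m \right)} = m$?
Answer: $\frac{i \sqrt{377065}}{52} \approx 11.809 i$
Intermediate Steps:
$g = 132$ ($g = 9 - -123 = 9 + 123 = 132$)
$R = \frac{115}{208}$ ($R = \left(-1\right) \frac{1}{16} - - \frac{8}{13} = - \frac{1}{16} + \frac{8}{13} = \frac{115}{208} \approx 0.55289$)
$p{\left(v \right)} = \frac{115}{208}$
$\sqrt{p{\left(g \right)} + q{\left(-140 \right)}} = \sqrt{\frac{115}{208} - 140} = \sqrt{- \frac{29005}{208}} = \frac{i \sqrt{377065}}{52}$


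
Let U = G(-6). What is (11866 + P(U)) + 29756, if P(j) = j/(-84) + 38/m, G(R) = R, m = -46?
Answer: 13402041/322 ≈ 41621.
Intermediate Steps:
U = -6
P(j) = -19/23 - j/84 (P(j) = j/(-84) + 38/(-46) = j*(-1/84) + 38*(-1/46) = -j/84 - 19/23 = -19/23 - j/84)
(11866 + P(U)) + 29756 = (11866 + (-19/23 - 1/84*(-6))) + 29756 = (11866 + (-19/23 + 1/14)) + 29756 = (11866 - 243/322) + 29756 = 3820609/322 + 29756 = 13402041/322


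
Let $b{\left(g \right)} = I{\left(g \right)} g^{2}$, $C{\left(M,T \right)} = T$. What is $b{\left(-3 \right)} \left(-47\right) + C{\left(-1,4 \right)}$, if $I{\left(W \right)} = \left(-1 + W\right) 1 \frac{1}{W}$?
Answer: $-560$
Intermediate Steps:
$I{\left(W \right)} = \frac{-1 + W}{W}$
$b{\left(g \right)} = g \left(-1 + g\right)$ ($b{\left(g \right)} = \frac{-1 + g}{g} g^{2} = g \left(-1 + g\right)$)
$b{\left(-3 \right)} \left(-47\right) + C{\left(-1,4 \right)} = - 3 \left(-1 - 3\right) \left(-47\right) + 4 = \left(-3\right) \left(-4\right) \left(-47\right) + 4 = 12 \left(-47\right) + 4 = -564 + 4 = -560$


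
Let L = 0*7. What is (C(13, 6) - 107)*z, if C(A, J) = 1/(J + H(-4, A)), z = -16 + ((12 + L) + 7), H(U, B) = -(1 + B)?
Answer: -2571/8 ≈ -321.38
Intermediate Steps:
L = 0
H(U, B) = -1 - B
z = 3 (z = -16 + ((12 + 0) + 7) = -16 + (12 + 7) = -16 + 19 = 3)
C(A, J) = 1/(-1 + J - A) (C(A, J) = 1/(J + (-1 - A)) = 1/(-1 + J - A))
(C(13, 6) - 107)*z = (-1/(1 + 13 - 1*6) - 107)*3 = (-1/(1 + 13 - 6) - 107)*3 = (-1/8 - 107)*3 = (-1*⅛ - 107)*3 = (-⅛ - 107)*3 = -857/8*3 = -2571/8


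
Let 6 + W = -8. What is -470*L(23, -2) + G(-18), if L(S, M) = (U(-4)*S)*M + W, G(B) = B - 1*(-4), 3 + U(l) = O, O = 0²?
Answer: -58294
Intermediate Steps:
W = -14 (W = -6 - 8 = -14)
O = 0
U(l) = -3 (U(l) = -3 + 0 = -3)
G(B) = 4 + B (G(B) = B + 4 = 4 + B)
L(S, M) = -14 - 3*M*S (L(S, M) = (-3*S)*M - 14 = -3*M*S - 14 = -14 - 3*M*S)
-470*L(23, -2) + G(-18) = -470*(-14 - 3*(-2)*23) + (4 - 18) = -470*(-14 + 138) - 14 = -470*124 - 14 = -58280 - 14 = -58294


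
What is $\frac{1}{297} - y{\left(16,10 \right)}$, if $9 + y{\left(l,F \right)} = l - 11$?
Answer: $\frac{1189}{297} \approx 4.0034$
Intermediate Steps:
$y{\left(l,F \right)} = -20 + l$ ($y{\left(l,F \right)} = -9 + \left(l - 11\right) = -9 + \left(-11 + l\right) = -20 + l$)
$\frac{1}{297} - y{\left(16,10 \right)} = \frac{1}{297} - \left(-20 + 16\right) = \frac{1}{297} - -4 = \frac{1}{297} + 4 = \frac{1189}{297}$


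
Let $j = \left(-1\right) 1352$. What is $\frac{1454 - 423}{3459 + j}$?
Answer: $\frac{1031}{2107} \approx 0.48932$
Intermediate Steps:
$j = -1352$
$\frac{1454 - 423}{3459 + j} = \frac{1454 - 423}{3459 - 1352} = \frac{1031}{2107}$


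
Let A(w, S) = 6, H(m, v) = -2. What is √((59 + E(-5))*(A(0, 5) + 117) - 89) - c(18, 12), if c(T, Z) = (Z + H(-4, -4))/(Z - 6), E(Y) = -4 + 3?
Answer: -5/3 + √7045 ≈ 82.268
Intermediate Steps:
E(Y) = -1
c(T, Z) = (-2 + Z)/(-6 + Z) (c(T, Z) = (Z - 2)/(Z - 6) = (-2 + Z)/(-6 + Z))
√((59 + E(-5))*(A(0, 5) + 117) - 89) - c(18, 12) = √((59 - 1)*(6 + 117) - 89) - (-2 + 12)/(-6 + 12) = √(58*123 - 89) - 10/6 = √(7134 - 89) - 10/6 = √7045 - 1*5/3 = √7045 - 5/3 = -5/3 + √7045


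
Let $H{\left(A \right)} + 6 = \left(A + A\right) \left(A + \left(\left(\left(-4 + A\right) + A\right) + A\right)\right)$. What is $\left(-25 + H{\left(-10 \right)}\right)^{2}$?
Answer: $720801$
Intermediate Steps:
$H{\left(A \right)} = -6 + 2 A \left(-4 + 4 A\right)$ ($H{\left(A \right)} = -6 + \left(A + A\right) \left(A + \left(\left(\left(-4 + A\right) + A\right) + A\right)\right) = -6 + 2 A \left(A + \left(\left(-4 + 2 A\right) + A\right)\right) = -6 + 2 A \left(A + \left(-4 + 3 A\right)\right) = -6 + 2 A \left(-4 + 4 A\right)$)
$\left(-25 + H{\left(-10 \right)}\right)^{2} = \left(-25 - \left(-74 - 800\right)\right)^{2} = \left(-25 + \left(-6 + 80 + 8 \cdot 100\right)\right)^{2} = \left(-25 + \left(-6 + 80 + 800\right)\right)^{2} = \left(-25 + 874\right)^{2} = 849^{2} = 720801$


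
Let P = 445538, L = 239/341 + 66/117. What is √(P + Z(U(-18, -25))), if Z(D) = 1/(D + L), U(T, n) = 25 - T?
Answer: √38599647986366630/294340 ≈ 667.49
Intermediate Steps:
L = 16823/13299 (L = 239*(1/341) + 66*(1/117) = 239/341 + 22/39 = 16823/13299 ≈ 1.2650)
Z(D) = 1/(16823/13299 + D) (Z(D) = 1/(D + 16823/13299) = 1/(16823/13299 + D))
√(P + Z(U(-18, -25))) = √(445538 + 13299/(16823 + 13299*(25 - 1*(-18)))) = √(445538 + 13299/(16823 + 13299*(25 + 18))) = √(445538 + 13299/(16823 + 13299*43)) = √(445538 + 13299/(16823 + 571857)) = √(445538 + 13299/588680) = √(262279323139/588680) = √38599647986366630/294340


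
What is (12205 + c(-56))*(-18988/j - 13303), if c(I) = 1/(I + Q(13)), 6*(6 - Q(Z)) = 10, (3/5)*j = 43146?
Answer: -19252557968684/118575 ≈ -1.6237e+8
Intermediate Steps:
j = 71910 (j = (5/3)*43146 = 71910)
Q(Z) = 13/3 (Q(Z) = 6 - ⅙*10 = 6 - 5/3 = 13/3)
c(I) = 1/(13/3 + I) (c(I) = 1/(I + 13/3) = 1/(13/3 + I))
(12205 + c(-56))*(-18988/j - 13303) = (12205 + 3/(13 + 3*(-56)))*(-18988/71910 - 13303) = (12205 + 3/(13 - 168))*(-18988*1/71910 - 13303) = (12205 + 3/(-155))*(-202/765 - 13303) = (12205 + 3*(-1/155))*(-10176997/765) = (12205 - 3/155)*(-10176997/765) = (1891772/155)*(-10176997/765) = -19252557968684/118575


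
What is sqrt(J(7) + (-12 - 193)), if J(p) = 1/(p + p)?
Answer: I*sqrt(40166)/14 ≈ 14.315*I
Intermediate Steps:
J(p) = 1/(2*p)
sqrt(J(7) + (-12 - 193)) = sqrt((1/2)/7 + (-12 - 193)) = sqrt((1/2)*(1/7) - 205) = sqrt(1/14 - 205) = sqrt(-2869/14) = I*sqrt(40166)/14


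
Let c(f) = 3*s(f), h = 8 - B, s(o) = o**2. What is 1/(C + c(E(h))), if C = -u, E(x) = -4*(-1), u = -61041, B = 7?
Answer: 1/61089 ≈ 1.6370e-5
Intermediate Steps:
h = 1 (h = 8 - 1*7 = 8 - 7 = 1)
E(x) = 4
C = 61041 (C = -1*(-61041) = 61041)
c(f) = 3*f**2
1/(C + c(E(h))) = 1/(61041 + 3*4**2) = 1/(61041 + 3*16) = 1/(61041 + 48) = 1/61089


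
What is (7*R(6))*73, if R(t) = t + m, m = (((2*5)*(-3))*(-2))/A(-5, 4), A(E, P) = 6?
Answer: 8176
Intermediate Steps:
m = 10 (m = (((2*5)*(-3))*(-2))/6 = ((10*(-3))*(-2))*(⅙) = -30*(-2)*(⅙) = 60*(⅙) = 10)
R(t) = 10 + t (R(t) = t + 10 = 10 + t)
(7*R(6))*73 = (7*(10 + 6))*73 = (7*16)*73 = 112*73 = 8176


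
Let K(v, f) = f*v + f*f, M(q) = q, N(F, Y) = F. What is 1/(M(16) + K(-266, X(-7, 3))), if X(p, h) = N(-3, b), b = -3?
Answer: 1/823 ≈ 0.0012151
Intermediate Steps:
X(p, h) = -3
K(v, f) = f² + f*v (K(v, f) = f*v + f² = f² + f*v)
1/(M(16) + K(-266, X(-7, 3))) = 1/(16 - 3*(-3 - 266)) = 1/(16 - 3*(-269)) = 1/(16 + 807) = 1/823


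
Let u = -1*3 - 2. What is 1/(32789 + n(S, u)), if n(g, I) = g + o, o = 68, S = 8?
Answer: 1/32865 ≈ 3.0428e-5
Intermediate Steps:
u = -5 (u = -3 - 2 = -5)
n(g, I) = 68 + g (n(g, I) = g + 68 = 68 + g)
1/(32789 + n(S, u)) = 1/(32789 + (68 + 8)) = 1/(32789 + 76) = 1/32865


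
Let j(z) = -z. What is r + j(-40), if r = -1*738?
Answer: -698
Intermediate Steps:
r = -738
r + j(-40) = -738 - 1*(-40) = -738 + 40 = -698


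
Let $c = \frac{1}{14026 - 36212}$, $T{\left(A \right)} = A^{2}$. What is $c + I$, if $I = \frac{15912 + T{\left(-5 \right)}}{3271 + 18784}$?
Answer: $\frac{353556227}{489312230} \approx 0.72256$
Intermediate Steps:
$c = - \frac{1}{22186}$ ($c = \frac{1}{-22186} = - \frac{1}{22186} \approx -4.5073 \cdot 10^{-5}$)
$I = \frac{15937}{22055}$ ($I = \frac{15912 + \left(-5\right)^{2}}{3271 + 18784} = \frac{15912 + 25}{22055} = 15937 \cdot \frac{1}{22055} = \frac{15937}{22055} \approx 0.7226$)
$c + I = - \frac{1}{22186} + \frac{15937}{22055} = \frac{353556227}{489312230}$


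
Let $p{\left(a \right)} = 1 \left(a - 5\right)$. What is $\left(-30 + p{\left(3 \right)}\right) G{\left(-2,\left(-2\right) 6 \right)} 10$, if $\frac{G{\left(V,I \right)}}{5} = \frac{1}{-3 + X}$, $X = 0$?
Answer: $\frac{1600}{3} \approx 533.33$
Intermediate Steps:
$p{\left(a \right)} = -5 + a$ ($p{\left(a \right)} = 1 \left(-5 + a\right) = -5 + a$)
$G{\left(V,I \right)} = - \frac{5}{3}$ ($G{\left(V,I \right)} = \frac{5}{-3 + 0} = \frac{5}{-3} = 5 \left(- \frac{1}{3}\right) = - \frac{5}{3}$)
$\left(-30 + p{\left(3 \right)}\right) G{\left(-2,\left(-2\right) 6 \right)} 10 = \left(-30 + \left(-5 + 3\right)\right) \left(\left(- \frac{5}{3}\right) 10\right) = \left(-30 - 2\right) \left(- \frac{50}{3}\right) = \left(-32\right) \left(- \frac{50}{3}\right) = \frac{1600}{3}$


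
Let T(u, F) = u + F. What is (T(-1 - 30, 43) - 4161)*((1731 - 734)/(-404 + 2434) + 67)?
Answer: -568442043/2030 ≈ -2.8002e+5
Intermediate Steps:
T(u, F) = F + u
(T(-1 - 30, 43) - 4161)*((1731 - 734)/(-404 + 2434) + 67) = ((43 + (-1 - 30)) - 4161)*((1731 - 734)/(-404 + 2434) + 67) = ((43 - 31) - 4161)*(997/2030 + 67) = (12 - 4161)*(997*(1/2030) + 67) = -4149*(997/2030 + 67) = -4149*137007/2030 = -568442043/2030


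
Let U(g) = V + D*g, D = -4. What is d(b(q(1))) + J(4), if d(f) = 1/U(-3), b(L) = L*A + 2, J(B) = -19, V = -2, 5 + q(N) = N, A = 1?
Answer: -189/10 ≈ -18.900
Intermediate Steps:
q(N) = -5 + N
b(L) = 2 + L (b(L) = L*1 + 2 = L + 2 = 2 + L)
U(g) = -2 - 4*g
d(f) = 1/10 (d(f) = 1/(-2 - 4*(-3)) = 1/(-2 + 12) = 1/10)
d(b(q(1))) + J(4) = 1/10 - 19 = -189/10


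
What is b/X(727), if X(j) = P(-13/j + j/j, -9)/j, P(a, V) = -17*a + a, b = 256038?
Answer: -22553918017/1904 ≈ -1.1846e+7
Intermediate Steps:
P(a, V) = -16*a
X(j) = (-16 + 208/j)/j (X(j) = (-16*(-13/j + j/j))/j = (-16*(-13/j + 1))/j = (-16*(1 - 13/j))/j = (-16 + 208/j)/j)
b/X(727) = 256038/((16*(13 - 1*727)/727**2)) = 256038/((16*(1/528529)*(13 - 727))) = 256038/((16*(1/528529)*(-714))) = 256038/(-11424/528529) = 256038*(-528529/11424) = -22553918017/1904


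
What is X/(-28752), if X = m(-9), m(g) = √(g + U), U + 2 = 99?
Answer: -√22/14376 ≈ -0.00032627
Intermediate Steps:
U = 97 (U = -2 + 99 = 97)
m(g) = √(97 + g) (m(g) = √(g + 97) = √(97 + g))
X = 2*√22 (X = √(97 - 9) = √88 = 2*√22 ≈ 9.3808)
X/(-28752) = (2*√22)/(-28752) = (2*√22)*(-1/28752) = -√22/14376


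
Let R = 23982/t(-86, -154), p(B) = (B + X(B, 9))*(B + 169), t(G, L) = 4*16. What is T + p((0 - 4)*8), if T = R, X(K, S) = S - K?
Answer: 51447/32 ≈ 1607.7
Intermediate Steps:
t(G, L) = 64
p(B) = 1521 + 9*B (p(B) = (B + (9 - B))*(B + 169) = 9*(169 + B) = 1521 + 9*B)
R = 11991/32 (R = 23982/64 = 23982*(1/64) = 11991/32 ≈ 374.72)
T = 11991/32 ≈ 374.72
T + p((0 - 4)*8) = 11991/32 + (1521 + 9*((0 - 4)*8)) = 11991/32 + (1521 + 9*(-4*8)) = 11991/32 + (1521 + 9*(-32)) = 11991/32 + (1521 - 288) = 11991/32 + 1233 = 51447/32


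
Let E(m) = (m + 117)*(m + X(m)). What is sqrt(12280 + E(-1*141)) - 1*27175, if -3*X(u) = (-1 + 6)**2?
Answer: -27175 + 2*sqrt(3966) ≈ -27049.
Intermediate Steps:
X(u) = -25/3 (X(u) = -(-1 + 6)**2/3 = -1/3*5**2 = -1/3*25 = -25/3)
E(m) = (117 + m)*(-25/3 + m) (E(m) = (m + 117)*(m - 25/3) = (117 + m)*(-25/3 + m))
sqrt(12280 + E(-1*141)) - 1*27175 = sqrt(12280 + (-975 + (-1*141)**2 + 326*(-1*141)/3)) - 1*27175 = sqrt(12280 + (-975 + (-141)**2 + (326/3)*(-141))) - 27175 = sqrt(12280 + (-975 + 19881 - 15322)) - 27175 = sqrt(12280 + 3584) - 27175 = sqrt(15864) - 27175 = 2*sqrt(3966) - 27175 = -27175 + 2*sqrt(3966)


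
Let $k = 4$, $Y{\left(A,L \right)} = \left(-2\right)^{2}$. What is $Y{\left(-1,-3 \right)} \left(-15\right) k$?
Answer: $-240$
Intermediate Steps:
$Y{\left(A,L \right)} = 4$
$Y{\left(-1,-3 \right)} \left(-15\right) k = 4 \left(-15\right) 4 = \left(-60\right) 4 = -240$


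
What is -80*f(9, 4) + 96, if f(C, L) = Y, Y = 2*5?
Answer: -704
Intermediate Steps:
Y = 10
f(C, L) = 10
-80*f(9, 4) + 96 = -80*10 + 96 = -800 + 96 = -704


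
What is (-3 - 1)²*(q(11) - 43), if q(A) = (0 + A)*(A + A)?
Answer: 3184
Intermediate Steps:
q(A) = 2*A² (q(A) = A*(2*A) = 2*A²)
(-3 - 1)²*(q(11) - 43) = (-3 - 1)²*(2*11² - 43) = (-4)²*(2*121 - 43) = 16*(242 - 43) = 16*199 = 3184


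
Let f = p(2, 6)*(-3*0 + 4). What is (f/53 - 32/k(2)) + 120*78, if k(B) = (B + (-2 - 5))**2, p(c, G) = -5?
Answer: 12399804/1325 ≈ 9358.3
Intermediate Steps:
f = -20 (f = -5*(-3*0 + 4) = -5*(0 + 4) = -5*4 = -20)
k(B) = (-7 + B)**2 (k(B) = (B - 7)**2 = (-7 + B)**2)
(f/53 - 32/k(2)) + 120*78 = (-20/53 - 32/(-7 + 2)**2) + 120*78 = (-20*1/53 - 32/((-5)**2)) + 9360 = (-20/53 - 32/25) + 9360 = -2196/1325 + 9360 = 12399804/1325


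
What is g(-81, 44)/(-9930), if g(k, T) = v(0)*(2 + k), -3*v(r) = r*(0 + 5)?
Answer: 0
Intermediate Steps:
v(r) = -5*r/3 (v(r) = -r*(0 + 5)/3 = -r*5/3 = -5*r/3)
g(k, T) = 0 (g(k, T) = (-5/3*0)*(2 + k) = 0*(2 + k) = 0)
g(-81, 44)/(-9930) = 0/(-9930) = 0*(-1/9930) = 0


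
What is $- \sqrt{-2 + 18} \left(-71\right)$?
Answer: $284$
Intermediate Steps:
$- \sqrt{-2 + 18} \left(-71\right) = - \sqrt{16} \left(-71\right) = \left(-1\right) 4 \left(-71\right) = \left(-4\right) \left(-71\right) = 284$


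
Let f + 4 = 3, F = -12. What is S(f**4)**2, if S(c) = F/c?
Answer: 144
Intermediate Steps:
f = -1 (f = -4 + 3 = -1)
S(c) = -12/c
S(f**4)**2 = (-12/((-1)**4))**2 = (-12/1)**2 = (-12*1)**2 = (-12)**2 = 144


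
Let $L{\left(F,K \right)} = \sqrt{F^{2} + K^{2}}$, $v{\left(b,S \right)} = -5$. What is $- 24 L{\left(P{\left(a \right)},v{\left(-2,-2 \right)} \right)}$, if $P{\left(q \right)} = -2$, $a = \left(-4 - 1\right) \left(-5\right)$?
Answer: $- 24 \sqrt{29} \approx -129.24$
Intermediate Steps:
$a = 25$ ($a = \left(-5\right) \left(-5\right) = 25$)
$- 24 L{\left(P{\left(a \right)},v{\left(-2,-2 \right)} \right)} = - 24 \sqrt{\left(-2\right)^{2} + \left(-5\right)^{2}} = - 24 \sqrt{4 + 25} = - 24 \sqrt{29}$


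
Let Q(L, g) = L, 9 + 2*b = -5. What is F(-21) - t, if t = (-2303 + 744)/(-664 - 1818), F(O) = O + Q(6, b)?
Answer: -38789/2482 ≈ -15.628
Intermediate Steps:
b = -7 (b = -9/2 + (½)*(-5) = -9/2 - 5/2 = -7)
F(O) = 6 + O (F(O) = O + 6 = 6 + O)
t = 1559/2482 (t = -1559/(-2482) = -1559*(-1/2482) = 1559/2482 ≈ 0.62812)
F(-21) - t = (6 - 21) - 1*1559/2482 = -15 - 1559/2482 = -38789/2482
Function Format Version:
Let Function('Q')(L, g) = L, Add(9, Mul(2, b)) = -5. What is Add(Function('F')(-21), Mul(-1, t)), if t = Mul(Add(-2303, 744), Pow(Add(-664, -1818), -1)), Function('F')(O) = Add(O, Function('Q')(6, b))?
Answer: Rational(-38789, 2482) ≈ -15.628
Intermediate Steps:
b = -7 (b = Add(Rational(-9, 2), Mul(Rational(1, 2), -5)) = Add(Rational(-9, 2), Rational(-5, 2)) = -7)
Function('F')(O) = Add(6, O) (Function('F')(O) = Add(O, 6) = Add(6, O))
t = Rational(1559, 2482) (t = Mul(-1559, Pow(-2482, -1)) = Mul(-1559, Rational(-1, 2482)) = Rational(1559, 2482) ≈ 0.62812)
Add(Function('F')(-21), Mul(-1, t)) = Add(Add(6, -21), Mul(-1, Rational(1559, 2482))) = Add(-15, Rational(-1559, 2482)) = Rational(-38789, 2482)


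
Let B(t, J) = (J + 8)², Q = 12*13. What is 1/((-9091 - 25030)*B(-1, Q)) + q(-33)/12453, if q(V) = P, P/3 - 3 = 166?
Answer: 155094408153/3809449144816 ≈ 0.040713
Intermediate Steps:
P = 507 (P = 9 + 3*166 = 9 + 498 = 507)
Q = 156
q(V) = 507
B(t, J) = (8 + J)²
1/((-9091 - 25030)*B(-1, Q)) + q(-33)/12453 = 1/((-9091 - 25030)*((8 + 156)²)) + 507/12453 = 1/((-34121)*(164²)) + 507*(1/12453) = -1/34121/26896 + 169/4151 = -1/34121*1/26896 + 169/4151 = -1/917718416 + 169/4151 = 155094408153/3809449144816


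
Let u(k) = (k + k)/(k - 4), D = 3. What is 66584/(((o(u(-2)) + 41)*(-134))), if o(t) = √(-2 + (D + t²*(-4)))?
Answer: -3071187/253528 + 24969*I*√7/253528 ≈ -12.114 + 0.26057*I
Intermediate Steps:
u(k) = 2*k/(-4 + k) (u(k) = (2*k)/(-4 + k) = 2*k/(-4 + k))
o(t) = √(1 - 4*t²) (o(t) = √(-2 + (3 + t²*(-4))) = √(-2 + (3 - 4*t²)) = √(1 - 4*t²))
66584/(((o(u(-2)) + 41)*(-134))) = 66584/(((√(1 - 4*16/(-4 - 2)²) + 41)*(-134))) = 66584/(((√(1 - 4*(2*(-2)/(-6))²) + 41)*(-134))) = 66584/(((√(1 - 4*(2*(-2)*(-⅙))²) + 41)*(-134))) = 66584/(((√(1 - 4*(⅔)²) + 41)*(-134))) = 66584/(((√(1 - 4*4/9) + 41)*(-134))) = 66584/(((√(1 - 16/9) + 41)*(-134))) = 66584/(((√(-7/9) + 41)*(-134))) = 66584/(((I*√7/3 + 41)*(-134))) = 66584/(((41 + I*√7/3)*(-134))) = 66584/(-5494 - 134*I*√7/3)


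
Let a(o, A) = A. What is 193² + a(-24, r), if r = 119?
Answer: 37368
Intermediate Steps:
193² + a(-24, r) = 193² + 119 = 37249 + 119 = 37368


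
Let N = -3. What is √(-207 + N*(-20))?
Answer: 7*I*√3 ≈ 12.124*I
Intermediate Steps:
√(-207 + N*(-20)) = √(-207 - 3*(-20)) = √(-207 + 60) = √(-147) = 7*I*√3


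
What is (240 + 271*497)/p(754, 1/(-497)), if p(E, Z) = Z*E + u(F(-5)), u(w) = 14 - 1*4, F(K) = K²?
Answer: 67058719/4216 ≈ 15906.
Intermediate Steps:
u(w) = 10 (u(w) = 14 - 4 = 10)
p(E, Z) = 10 + E*Z (p(E, Z) = Z*E + 10 = E*Z + 10 = 10 + E*Z)
(240 + 271*497)/p(754, 1/(-497)) = (240 + 271*497)/(10 + 754/(-497)) = (240 + 134687)/(10 + 754*(-1/497)) = 134927/(10 - 754/497) = 134927/(4216/497) = 134927*(497/4216) = 67058719/4216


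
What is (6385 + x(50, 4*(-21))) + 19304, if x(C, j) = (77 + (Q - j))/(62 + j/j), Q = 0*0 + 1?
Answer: 179841/7 ≈ 25692.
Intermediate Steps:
Q = 1 (Q = 0 + 1 = 1)
x(C, j) = 26/21 - j/63 (x(C, j) = (77 + (1 - j))/(62 + j/j) = (78 - j)/(62 + 1) = (78 - j)/63 = (78 - j)*(1/63) = 26/21 - j/63)
(6385 + x(50, 4*(-21))) + 19304 = (6385 + (26/21 - 4*(-21)/63)) + 19304 = (6385 + (26/21 - 1/63*(-84))) + 19304 = (6385 + (26/21 + 4/3)) + 19304 = (6385 + 18/7) + 19304 = 44713/7 + 19304 = 179841/7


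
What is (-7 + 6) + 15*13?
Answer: 194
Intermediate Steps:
(-7 + 6) + 15*13 = -1 + 195 = 194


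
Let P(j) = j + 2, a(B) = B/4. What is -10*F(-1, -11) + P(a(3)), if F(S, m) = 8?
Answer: -309/4 ≈ -77.250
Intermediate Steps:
a(B) = B/4 (a(B) = B*(¼) = B/4)
P(j) = 2 + j
-10*F(-1, -11) + P(a(3)) = -10*8 + (2 + (¼)*3) = -80 + (2 + ¾) = -80 + 11/4 = -309/4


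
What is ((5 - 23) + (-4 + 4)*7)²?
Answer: 324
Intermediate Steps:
((5 - 23) + (-4 + 4)*7)² = (-18 + 0*7)² = (-18 + 0)² = (-18)² = 324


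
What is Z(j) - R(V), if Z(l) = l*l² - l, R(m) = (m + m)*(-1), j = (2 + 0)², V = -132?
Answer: -204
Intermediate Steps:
j = 4 (j = 2² = 4)
R(m) = -2*m (R(m) = (2*m)*(-1) = -2*m)
Z(l) = l³ - l
Z(j) - R(V) = (4³ - 1*4) - (-2)*(-132) = (64 - 4) - 1*264 = 60 - 264 = -204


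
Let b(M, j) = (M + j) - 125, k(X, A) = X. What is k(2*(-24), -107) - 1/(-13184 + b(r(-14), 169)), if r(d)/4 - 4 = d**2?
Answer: -592319/12340 ≈ -48.000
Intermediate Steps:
r(d) = 16 + 4*d**2
b(M, j) = -125 + M + j
k(2*(-24), -107) - 1/(-13184 + b(r(-14), 169)) = 2*(-24) - 1/(-13184 + (-125 + (16 + 4*(-14)**2) + 169)) = -48 - 1/(-13184 + (-125 + (16 + 4*196) + 169)) = -48 - 1/(-13184 + (-125 + (16 + 784) + 169)) = -48 - 1/(-13184 + (-125 + 800 + 169)) = -48 - 1/(-13184 + 844) = -48 - 1/(-12340) = -48 - 1*(-1/12340) = -48 + 1/12340 = -592319/12340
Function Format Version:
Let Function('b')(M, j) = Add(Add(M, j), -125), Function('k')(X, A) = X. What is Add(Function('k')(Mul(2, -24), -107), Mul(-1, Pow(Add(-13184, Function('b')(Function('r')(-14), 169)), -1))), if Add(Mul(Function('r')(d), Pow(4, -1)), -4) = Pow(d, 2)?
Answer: Rational(-592319, 12340) ≈ -48.000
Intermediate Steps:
Function('r')(d) = Add(16, Mul(4, Pow(d, 2)))
Function('b')(M, j) = Add(-125, M, j)
Add(Function('k')(Mul(2, -24), -107), Mul(-1, Pow(Add(-13184, Function('b')(Function('r')(-14), 169)), -1))) = Add(Mul(2, -24), Mul(-1, Pow(Add(-13184, Add(-125, Add(16, Mul(4, Pow(-14, 2))), 169)), -1))) = Add(-48, Mul(-1, Pow(Add(-13184, Add(-125, Add(16, Mul(4, 196)), 169)), -1))) = Add(-48, Mul(-1, Pow(Add(-13184, Add(-125, Add(16, 784), 169)), -1))) = Add(-48, Mul(-1, Pow(Add(-13184, Add(-125, 800, 169)), -1))) = Add(-48, Mul(-1, Pow(Add(-13184, 844), -1))) = Add(-48, Mul(-1, Pow(-12340, -1))) = Add(-48, Mul(-1, Rational(-1, 12340))) = Add(-48, Rational(1, 12340)) = Rational(-592319, 12340)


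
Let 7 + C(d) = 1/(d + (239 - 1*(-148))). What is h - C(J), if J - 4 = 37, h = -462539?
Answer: -197963697/428 ≈ -4.6253e+5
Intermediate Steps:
J = 41 (J = 4 + 37 = 41)
C(d) = -7 + 1/(387 + d) (C(d) = -7 + 1/(d + (239 - 1*(-148))) = -7 + 1/(d + (239 + 148)) = -7 + 1/(d + 387) = -7 + 1/(387 + d))
h - C(J) = -462539 - (-2708 - 7*41)/(387 + 41) = -462539 - (-2708 - 287)/428 = -462539 - (-2995)/428 = -462539 - 1*(-2995/428) = -462539 + 2995/428 = -197963697/428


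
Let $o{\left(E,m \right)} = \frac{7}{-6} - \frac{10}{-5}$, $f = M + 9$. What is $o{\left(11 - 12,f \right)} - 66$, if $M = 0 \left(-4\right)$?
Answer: $- \frac{391}{6} \approx -65.167$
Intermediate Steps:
$M = 0$
$f = 9$ ($f = 0 + 9 = 9$)
$o{\left(E,m \right)} = \frac{5}{6}$ ($o{\left(E,m \right)} = 7 \left(- \frac{1}{6}\right) - -2 = - \frac{7}{6} + 2 = \frac{5}{6}$)
$o{\left(11 - 12,f \right)} - 66 = \frac{5}{6} - 66 = - \frac{391}{6}$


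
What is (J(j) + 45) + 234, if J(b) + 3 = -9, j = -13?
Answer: 267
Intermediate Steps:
J(b) = -12 (J(b) = -3 - 9 = -12)
(J(j) + 45) + 234 = (-12 + 45) + 234 = 33 + 234 = 267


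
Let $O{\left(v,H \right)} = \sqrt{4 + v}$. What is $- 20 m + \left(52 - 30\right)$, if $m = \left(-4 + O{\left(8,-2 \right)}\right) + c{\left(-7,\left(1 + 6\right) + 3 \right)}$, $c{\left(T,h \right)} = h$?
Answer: $-98 - 40 \sqrt{3} \approx -167.28$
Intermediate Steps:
$m = 6 + 2 \sqrt{3}$ ($m = \left(-4 + \sqrt{4 + 8}\right) + \left(\left(1 + 6\right) + 3\right) = \left(-4 + \sqrt{12}\right) + \left(7 + 3\right) = \left(-4 + 2 \sqrt{3}\right) + 10 = 6 + 2 \sqrt{3} \approx 9.4641$)
$- 20 m + \left(52 - 30\right) = - 20 \left(6 + 2 \sqrt{3}\right) + \left(52 - 30\right) = \left(-120 - 40 \sqrt{3}\right) + 22 = -98 - 40 \sqrt{3}$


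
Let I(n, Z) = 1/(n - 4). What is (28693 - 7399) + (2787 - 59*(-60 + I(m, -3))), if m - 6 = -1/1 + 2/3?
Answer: 137928/5 ≈ 27586.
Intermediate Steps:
m = 17/3 (m = 6 + (-1/1 + 2/3) = 6 + (-1*1 + 2*(⅓)) = 6 + (-1 + ⅔) = 6 - ⅓ = 17/3 ≈ 5.6667)
I(n, Z) = 1/(-4 + n)
(28693 - 7399) + (2787 - 59*(-60 + I(m, -3))) = (28693 - 7399) + (2787 - 59*(-60 + 1/(-4 + 17/3))) = 21294 + (2787 - 59*(-60 + 1/(5/3))) = 21294 + (2787 - 59*(-60 + ⅗)) = 21294 + (2787 - 59*(-297)/5) = 21294 + (2787 - 1*(-17523/5)) = 21294 + (2787 + 17523/5) = 21294 + 31458/5 = 137928/5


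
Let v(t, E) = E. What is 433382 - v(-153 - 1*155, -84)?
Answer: 433466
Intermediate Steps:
433382 - v(-153 - 1*155, -84) = 433382 - 1*(-84) = 433382 + 84 = 433466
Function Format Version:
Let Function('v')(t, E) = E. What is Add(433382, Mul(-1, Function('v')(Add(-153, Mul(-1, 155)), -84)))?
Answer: 433466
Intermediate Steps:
Add(433382, Mul(-1, Function('v')(Add(-153, Mul(-1, 155)), -84))) = Add(433382, Mul(-1, -84)) = Add(433382, 84) = 433466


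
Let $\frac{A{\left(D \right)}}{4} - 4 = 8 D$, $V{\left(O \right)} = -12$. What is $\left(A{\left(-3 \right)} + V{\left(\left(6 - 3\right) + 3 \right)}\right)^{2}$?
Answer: $8464$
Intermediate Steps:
$A{\left(D \right)} = 16 + 32 D$ ($A{\left(D \right)} = 16 + 4 \cdot 8 D = 16 + 32 D$)
$\left(A{\left(-3 \right)} + V{\left(\left(6 - 3\right) + 3 \right)}\right)^{2} = \left(\left(16 + 32 \left(-3\right)\right) - 12\right)^{2} = \left(\left(16 - 96\right) - 12\right)^{2} = \left(-80 - 12\right)^{2} = \left(-92\right)^{2} = 8464$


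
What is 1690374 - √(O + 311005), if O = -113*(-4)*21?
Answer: 1690374 - √320497 ≈ 1.6898e+6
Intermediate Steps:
O = 9492 (O = 452*21 = 9492)
1690374 - √(O + 311005) = 1690374 - √(9492 + 311005) = 1690374 - √320497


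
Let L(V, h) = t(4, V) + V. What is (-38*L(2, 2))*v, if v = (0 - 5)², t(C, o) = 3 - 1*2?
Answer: -2850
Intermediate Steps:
t(C, o) = 1 (t(C, o) = 3 - 2 = 1)
v = 25 (v = (-5)² = 25)
L(V, h) = 1 + V
(-38*L(2, 2))*v = -38*(1 + 2)*25 = -38*3*25 = -114*25 = -2850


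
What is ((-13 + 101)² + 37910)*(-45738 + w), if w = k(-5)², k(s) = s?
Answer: -2086981302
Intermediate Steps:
w = 25 (w = (-5)² = 25)
((-13 + 101)² + 37910)*(-45738 + w) = ((-13 + 101)² + 37910)*(-45738 + 25) = (88² + 37910)*(-45713) = (7744 + 37910)*(-45713) = 45654*(-45713) = -2086981302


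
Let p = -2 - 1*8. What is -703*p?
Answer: 7030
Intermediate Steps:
p = -10 (p = -2 - 8 = -10)
-703*p = -703*(-10) = 7030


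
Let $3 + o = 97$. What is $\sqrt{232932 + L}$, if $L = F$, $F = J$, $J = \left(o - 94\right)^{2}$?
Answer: $2 \sqrt{58233} \approx 482.63$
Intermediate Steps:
$o = 94$ ($o = -3 + 97 = 94$)
$J = 0$ ($J = \left(94 - 94\right)^{2} = 0^{2} = 0$)
$F = 0$
$L = 0$
$\sqrt{232932 + L} = \sqrt{232932 + 0} = \sqrt{232932} = 2 \sqrt{58233}$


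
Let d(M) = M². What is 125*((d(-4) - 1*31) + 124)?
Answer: 13625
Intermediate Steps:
125*((d(-4) - 1*31) + 124) = 125*(((-4)² - 1*31) + 124) = 125*((16 - 31) + 124) = 125*(-15 + 124) = 125*109 = 13625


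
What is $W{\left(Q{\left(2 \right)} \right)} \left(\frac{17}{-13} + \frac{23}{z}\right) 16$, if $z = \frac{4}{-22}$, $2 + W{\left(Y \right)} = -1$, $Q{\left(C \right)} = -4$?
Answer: $\frac{79752}{13} \approx 6134.8$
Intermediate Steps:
$W{\left(Y \right)} = -3$ ($W{\left(Y \right)} = -2 - 1 = -3$)
$z = - \frac{2}{11}$ ($z = 4 \left(- \frac{1}{22}\right) = - \frac{2}{11} \approx -0.18182$)
$W{\left(Q{\left(2 \right)} \right)} \left(\frac{17}{-13} + \frac{23}{z}\right) 16 = - 3 \left(\frac{17}{-13} + \frac{23}{- \frac{2}{11}}\right) 16 = - 3 \left(17 \left(- \frac{1}{13}\right) + 23 \left(- \frac{11}{2}\right)\right) 16 = - 3 \left(- \frac{17}{13} - \frac{253}{2}\right) 16 = \left(-3\right) \left(- \frac{3323}{26}\right) 16 = \frac{9969}{26} \cdot 16 = \frac{79752}{13}$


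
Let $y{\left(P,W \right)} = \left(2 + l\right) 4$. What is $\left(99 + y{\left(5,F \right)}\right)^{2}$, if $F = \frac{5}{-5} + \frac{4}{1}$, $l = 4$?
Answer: $15129$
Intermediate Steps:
$F = 3$ ($F = 5 \left(- \frac{1}{5}\right) + 4 \cdot 1 = -1 + 4 = 3$)
$y{\left(P,W \right)} = 24$ ($y{\left(P,W \right)} = \left(2 + 4\right) 4 = 6 \cdot 4 = 24$)
$\left(99 + y{\left(5,F \right)}\right)^{2} = \left(99 + 24\right)^{2} = 123^{2} = 15129$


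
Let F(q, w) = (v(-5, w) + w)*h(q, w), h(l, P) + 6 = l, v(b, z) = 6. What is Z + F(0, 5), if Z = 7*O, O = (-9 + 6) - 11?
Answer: -164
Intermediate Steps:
O = -14 (O = -3 - 11 = -14)
h(l, P) = -6 + l
F(q, w) = (-6 + q)*(6 + w) (F(q, w) = (6 + w)*(-6 + q) = (-6 + q)*(6 + w))
Z = -98 (Z = 7*(-14) = -98)
Z + F(0, 5) = -98 + (-6 + 0)*(6 + 5) = -98 - 6*11 = -98 - 66 = -164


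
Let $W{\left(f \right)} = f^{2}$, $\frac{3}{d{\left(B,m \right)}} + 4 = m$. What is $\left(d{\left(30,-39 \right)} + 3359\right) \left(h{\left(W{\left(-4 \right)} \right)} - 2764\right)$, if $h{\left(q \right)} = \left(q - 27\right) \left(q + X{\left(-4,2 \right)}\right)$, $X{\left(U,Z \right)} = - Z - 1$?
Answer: $- \frac{419869638}{43} \approx -9.7644 \cdot 10^{6}$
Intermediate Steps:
$d{\left(B,m \right)} = \frac{3}{-4 + m}$
$X{\left(U,Z \right)} = -1 - Z$
$h{\left(q \right)} = \left(-27 + q\right) \left(-3 + q\right)$ ($h{\left(q \right)} = \left(q - 27\right) \left(q - 3\right) = \left(-27 + q\right) \left(q - 3\right) = \left(-27 + q\right) \left(-3 + q\right)$)
$\left(d{\left(30,-39 \right)} + 3359\right) \left(h{\left(W{\left(-4 \right)} \right)} - 2764\right) = \left(\frac{3}{-4 - 39} + 3359\right) \left(\left(81 + \left(\left(-4\right)^{2}\right)^{2} - 30 \left(-4\right)^{2}\right) - 2764\right) = \left(\frac{3}{-43} + 3359\right) \left(\left(81 + 16^{2} - 480\right) - 2764\right) = \left(3 \left(- \frac{1}{43}\right) + 3359\right) \left(\left(81 + 256 - 480\right) - 2764\right) = \left(- \frac{3}{43} + 3359\right) \left(-143 - 2764\right) = \frac{144434}{43} \left(-2907\right) = - \frac{419869638}{43}$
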